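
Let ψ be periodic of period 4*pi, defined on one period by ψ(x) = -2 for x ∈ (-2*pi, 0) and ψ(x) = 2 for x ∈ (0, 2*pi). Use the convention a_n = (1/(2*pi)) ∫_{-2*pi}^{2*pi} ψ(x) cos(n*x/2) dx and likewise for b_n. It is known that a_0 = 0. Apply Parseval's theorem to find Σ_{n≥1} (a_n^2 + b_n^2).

8

Parseval: a_0^2/2 + Σ_{n≥1} (a_n^2+b_n^2) = (1/(2*pi)) ∫_{-2*pi}^{2*pi} ψ(x)^2 dx = 8.
Subtract a_0^2/2 = 0: Σ (a_n^2+b_n^2) = 8.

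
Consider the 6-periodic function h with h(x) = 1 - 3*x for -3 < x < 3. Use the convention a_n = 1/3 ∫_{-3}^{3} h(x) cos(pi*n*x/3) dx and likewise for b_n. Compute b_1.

-18/pi

b_1 = 1/3 ∫_{-3}^{3} h(x) sin(pi*x/3) dx.
Integrating by parts (boundary term plus one more integral), an antiderivative of (1 - 3*x) sin(pi*x/3) is 9*x*cos(pi*x/3)/pi - 27*sin(pi*x/3)/pi**2 - 3*cos(pi*x/3)/pi; evaluating from -3 to 3: ∫_{-3}^{3} (1 - 3*x) sin(pi*x/3) dx = (-24/pi) - (30/pi) = -54/pi.
Hence b_1 = (1/3)·(-54/pi) = -18/pi.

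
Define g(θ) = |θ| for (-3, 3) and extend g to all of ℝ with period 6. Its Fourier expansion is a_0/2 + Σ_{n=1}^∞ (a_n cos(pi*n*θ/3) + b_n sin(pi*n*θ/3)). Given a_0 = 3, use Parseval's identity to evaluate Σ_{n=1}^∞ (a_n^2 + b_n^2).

3/2

Parseval: a_0^2/2 + Σ_{n≥1} (a_n^2+b_n^2) = 1/3 ∫_{-3}^{3} g(θ)^2 dθ = 6.
Subtract a_0^2/2 = 9/2: Σ (a_n^2+b_n^2) = 3/2.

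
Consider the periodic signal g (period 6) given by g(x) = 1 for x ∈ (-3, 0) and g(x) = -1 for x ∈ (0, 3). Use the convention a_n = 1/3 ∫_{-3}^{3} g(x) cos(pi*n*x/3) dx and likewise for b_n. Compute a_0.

a_0 = 1/3 ∫_{-3}^{3} g(x) dx = 1/3 · (0) = 0.

0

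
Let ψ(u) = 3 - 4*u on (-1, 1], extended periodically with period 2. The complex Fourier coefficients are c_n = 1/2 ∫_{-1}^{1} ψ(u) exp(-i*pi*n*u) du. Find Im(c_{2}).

Since ψ is real-valued, Im(c_{2}) = -1/2 ∫_{-1}^{1} ψ(u) sin(2*pi*u) du = -b_{2}/2.
Integrating by parts (boundary term plus one more integral), an antiderivative of (3 - 4*u) sin(2*pi*u) is 2*u*cos(2*pi*u)/pi - sin(2*pi*u)/pi**2 - 3*cos(2*pi*u)/(2*pi); evaluating from -1 to 1: ∫_{-1}^{1} (3 - 4*u) sin(2*pi*u) du = (1/(2*pi)) - (-7/(2*pi)) = 4/pi.
Hence Im(c_{2}) = (-1/2)·(4/pi) = -2/pi.

-2/pi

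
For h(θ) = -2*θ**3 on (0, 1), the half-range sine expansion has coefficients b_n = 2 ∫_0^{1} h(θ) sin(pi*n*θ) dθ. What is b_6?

b_6 = 2 ∫_0^{1} (-2*θ**3) sin(6*pi*θ) dθ.
Integrating by parts three times (tabular method), an antiderivative of (-2*θ**3) sin(6*pi*θ) is θ**3*cos(6*pi*θ)/(3*pi) - θ**2*sin(6*pi*θ)/(6*pi**2) - θ*cos(6*pi*θ)/(18*pi**3) + sin(6*pi*θ)/(108*pi**4); evaluating from 0 to 1: ∫_{0}^{1} (-2*θ**3) sin(6*pi*θ) dθ = ((-1 + 6*pi**2)/(18*pi**3)) - (0) = (-1 + 6*pi**2)/(18*pi**3).
Hence b_6 = 2·((-1 + 6*pi**2)/(18*pi**3)) = (-1 + 6*pi**2)/(9*pi**3).

(-1 + 6*pi**2)/(9*pi**3)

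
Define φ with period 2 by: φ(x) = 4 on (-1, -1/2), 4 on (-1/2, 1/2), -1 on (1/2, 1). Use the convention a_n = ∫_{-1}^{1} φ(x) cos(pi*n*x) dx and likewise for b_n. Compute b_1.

b_1 = ∫_{-1}^{1} φ(x) sin(pi*x) dx.
Split the integral at the breakpoints.
Directly, an antiderivative of (4) sin(pi*x) is -4*cos(pi*x)/pi; evaluating from -1 to -1/2: ∫_{-1}^{-1/2} (4) sin(pi*x) dx = (0) - (4/pi) = -4/pi.
Directly, an antiderivative of (4) sin(pi*x) is -4*cos(pi*x)/pi; evaluating from -1/2 to 1/2: ∫_{-1/2}^{1/2} (4) sin(pi*x) dx = (0) - (0) = 0.
Directly, an antiderivative of (-1) sin(pi*x) is cos(pi*x)/pi; evaluating from 1/2 to 1: ∫_{1/2}^{1} (-1) sin(pi*x) dx = (-1/pi) - (0) = -1/pi.
Summing the pieces gives b_1 = -5/pi.

-5/pi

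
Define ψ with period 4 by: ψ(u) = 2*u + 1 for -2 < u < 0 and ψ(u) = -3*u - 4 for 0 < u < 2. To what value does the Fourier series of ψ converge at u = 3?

-1

u = 3 differs from u = -1 by 1 full period(s), and the series is 4-periodic.
ψ is continuous at u = -1 with value -1, so the series converges to -1 there.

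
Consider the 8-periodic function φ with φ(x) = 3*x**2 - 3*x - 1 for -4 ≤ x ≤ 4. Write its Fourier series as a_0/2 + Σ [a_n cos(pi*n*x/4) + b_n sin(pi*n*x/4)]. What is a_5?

-192/(25*pi**2)

a_5 = 1/4 ∫_{-4}^{4} φ(x) cos(5*pi*x/4) dx.
Integrating by parts twice (tabular method), an antiderivative of (3*x**2 - 3*x - 1) cos(5*pi*x/4) is 12*x**2*sin(5*pi*x/4)/(5*pi) - 12*x*sin(5*pi*x/4)/(5*pi) + 96*x*cos(5*pi*x/4)/(25*pi**2) - 4*sin(5*pi*x/4)/(5*pi) - 384*sin(5*pi*x/4)/(125*pi**3) - 48*cos(5*pi*x/4)/(25*pi**2); evaluating from -4 to 4: ∫_{-4}^{4} (3*x**2 - 3*x - 1) cos(5*pi*x/4) dx = (-336/(25*pi**2)) - (432/(25*pi**2)) = -768/(25*pi**2).
Hence a_5 = (1/4)·(-768/(25*pi**2)) = -192/(25*pi**2).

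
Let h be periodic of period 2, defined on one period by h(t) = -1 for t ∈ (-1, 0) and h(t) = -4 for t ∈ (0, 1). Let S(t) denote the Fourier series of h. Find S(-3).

-5/2

t = -3 differs from t = 1 by -2 full period(s), and the series is 2-periodic.
At t = 1 the one-sided limits are h(1^-) = -4 and h(1^+) = -1.
By Dirichlet's theorem the series converges to their average, [(-4) + (-1)]/2 = -5/2.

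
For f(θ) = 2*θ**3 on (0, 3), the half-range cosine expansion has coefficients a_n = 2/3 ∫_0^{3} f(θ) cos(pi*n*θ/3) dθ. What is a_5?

a_5 = 2/3 ∫_0^{3} (2*θ**3) cos(5*pi*θ/3) dθ.
Integrating by parts three times (tabular method), an antiderivative of (2*θ**3) cos(5*pi*θ/3) is 6*θ**3*sin(5*pi*θ/3)/(5*pi) + 54*θ**2*cos(5*pi*θ/3)/(25*pi**2) - 324*θ*sin(5*pi*θ/3)/(125*pi**3) - 972*cos(5*pi*θ/3)/(625*pi**4); evaluating from 0 to 3: ∫_{0}^{3} (2*θ**3) cos(5*pi*θ/3) dθ = (486*(2 - 25*pi**2)/(625*pi**4)) - (-972/(625*pi**4)) = 486*(4 - 25*pi**2)/(625*pi**4).
Hence a_5 = (2/3)·(486*(4 - 25*pi**2)/(625*pi**4)) = 324*(4 - 25*pi**2)/(625*pi**4).

324*(4 - 25*pi**2)/(625*pi**4)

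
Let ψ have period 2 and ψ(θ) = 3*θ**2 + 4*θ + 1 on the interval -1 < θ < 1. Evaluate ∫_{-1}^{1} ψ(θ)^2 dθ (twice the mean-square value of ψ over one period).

∫_{-1}^{1} ψ(θ)^2 dθ = 304/15.

304/15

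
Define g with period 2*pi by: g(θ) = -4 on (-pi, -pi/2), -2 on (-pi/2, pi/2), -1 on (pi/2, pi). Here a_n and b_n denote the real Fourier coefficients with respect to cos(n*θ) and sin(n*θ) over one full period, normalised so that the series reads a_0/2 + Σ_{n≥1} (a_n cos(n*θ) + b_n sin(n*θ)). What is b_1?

b_1 = 1/pi ∫_{-pi}^{pi} g(θ) sin(θ) dθ.
Split the integral at the breakpoints.
Directly, an antiderivative of (-4) sin(θ) is 4*cos(θ); evaluating from -pi to -pi/2: ∫_{-pi}^{-pi/2} (-4) sin(θ) dθ = (0) - (-4) = 4.
Directly, an antiderivative of (-2) sin(θ) is 2*cos(θ); evaluating from -pi/2 to pi/2: ∫_{-pi/2}^{pi/2} (-2) sin(θ) dθ = (0) - (0) = 0.
Directly, an antiderivative of (-1) sin(θ) is cos(θ); evaluating from pi/2 to pi: ∫_{pi/2}^{pi} (-1) sin(θ) dθ = (-1) - (0) = -1.
Summing the pieces and multiplying by (1/pi) gives b_1 = 3/pi.

3/pi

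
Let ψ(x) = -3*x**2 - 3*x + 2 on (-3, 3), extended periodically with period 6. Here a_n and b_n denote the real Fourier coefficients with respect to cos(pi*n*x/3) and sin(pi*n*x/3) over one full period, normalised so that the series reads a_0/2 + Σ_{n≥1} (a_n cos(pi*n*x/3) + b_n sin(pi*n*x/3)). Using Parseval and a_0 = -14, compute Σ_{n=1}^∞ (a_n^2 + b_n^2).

918/5

Parseval: a_0^2/2 + Σ_{n≥1} (a_n^2+b_n^2) = 1/3 ∫_{-3}^{3} ψ(x)^2 dx = 1408/5.
Subtract a_0^2/2 = 98: Σ (a_n^2+b_n^2) = 918/5.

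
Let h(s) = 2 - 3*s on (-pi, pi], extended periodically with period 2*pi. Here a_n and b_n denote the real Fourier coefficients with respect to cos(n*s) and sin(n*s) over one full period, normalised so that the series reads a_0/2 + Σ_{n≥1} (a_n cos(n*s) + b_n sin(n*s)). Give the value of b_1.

b_1 = 1/pi ∫_{-pi}^{pi} h(s) sin(s) ds.
Integrating by parts (boundary term plus one more integral), an antiderivative of (2 - 3*s) sin(s) is 3*s*cos(s) - 3*sin(s) - 2*cos(s); evaluating from -pi to pi: ∫_{-pi}^{pi} (2 - 3*s) sin(s) ds = (2 - 3*pi) - (2 + 3*pi) = -6*pi.
Hence b_1 = (1/pi)·(-6*pi) = -6.

-6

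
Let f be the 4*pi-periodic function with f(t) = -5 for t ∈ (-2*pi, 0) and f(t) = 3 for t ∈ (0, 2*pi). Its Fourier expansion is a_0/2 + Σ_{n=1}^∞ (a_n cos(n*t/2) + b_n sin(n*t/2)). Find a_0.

a_0 = (1/(2*pi)) ∫_{-2*pi}^{2*pi} f(t) dt = (1/(2*pi)) · (-4*pi) = -2.

-2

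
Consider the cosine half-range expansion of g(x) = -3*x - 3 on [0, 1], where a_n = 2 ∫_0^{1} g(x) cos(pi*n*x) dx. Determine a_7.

12/(49*pi**2)

a_7 = 2 ∫_0^{1} (-3*x - 3) cos(7*pi*x) dx.
Integrating by parts (boundary term plus one more integral), an antiderivative of (-3*x - 3) cos(7*pi*x) is -3*x*sin(7*pi*x)/(7*pi) - 3*sin(7*pi*x)/(7*pi) - 3*cos(7*pi*x)/(49*pi**2); evaluating from 0 to 1: ∫_{0}^{1} (-3*x - 3) cos(7*pi*x) dx = (3/(49*pi**2)) - (-3/(49*pi**2)) = 6/(49*pi**2).
Hence a_7 = 2·(6/(49*pi**2)) = 12/(49*pi**2).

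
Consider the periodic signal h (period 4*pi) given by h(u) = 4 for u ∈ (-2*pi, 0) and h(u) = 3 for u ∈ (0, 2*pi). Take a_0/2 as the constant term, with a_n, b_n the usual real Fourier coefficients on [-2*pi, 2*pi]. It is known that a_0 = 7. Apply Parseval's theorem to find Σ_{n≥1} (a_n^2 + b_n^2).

1/2

Parseval: a_0^2/2 + Σ_{n≥1} (a_n^2+b_n^2) = (1/(2*pi)) ∫_{-2*pi}^{2*pi} h(u)^2 du = 25.
Subtract a_0^2/2 = 49/2: Σ (a_n^2+b_n^2) = 1/2.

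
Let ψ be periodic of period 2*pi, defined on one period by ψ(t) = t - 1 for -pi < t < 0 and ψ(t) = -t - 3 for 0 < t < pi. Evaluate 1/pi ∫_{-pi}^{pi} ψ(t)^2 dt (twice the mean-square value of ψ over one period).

2*pi**2/3 + 10 + 4*pi

1/pi ∫_{-pi}^{pi} ψ(t)^2 dt = 1/pi · (2*pi*(pi**2 + 15 + 6*pi)/3) = 2*pi**2/3 + 10 + 4*pi.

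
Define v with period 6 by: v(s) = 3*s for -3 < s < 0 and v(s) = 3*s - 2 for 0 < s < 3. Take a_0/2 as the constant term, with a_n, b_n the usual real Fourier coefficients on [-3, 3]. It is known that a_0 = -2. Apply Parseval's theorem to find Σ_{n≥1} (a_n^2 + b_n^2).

Parseval: a_0^2/2 + Σ_{n≥1} (a_n^2+b_n^2) = 1/3 ∫_{-3}^{3} v(s)^2 ds = 40.
Subtract a_0^2/2 = 2: Σ (a_n^2+b_n^2) = 38.

38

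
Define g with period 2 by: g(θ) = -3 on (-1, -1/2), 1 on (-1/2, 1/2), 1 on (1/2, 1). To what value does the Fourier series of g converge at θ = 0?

g is continuous at θ = 0 with value 1, so the series converges to 1 there.

1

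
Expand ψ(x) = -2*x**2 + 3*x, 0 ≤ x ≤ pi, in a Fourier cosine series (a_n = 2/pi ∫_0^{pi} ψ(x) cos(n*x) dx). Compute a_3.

4*(-3 + 2*pi)/(9*pi)

a_3 = 2/pi ∫_0^{pi} (-2*x**2 + 3*x) cos(3*x) dx.
Integrating by parts twice (tabular method), an antiderivative of (-2*x**2 + 3*x) cos(3*x) is -2*x**2*sin(3*x)/3 + x*sin(3*x) - 4*x*cos(3*x)/9 + 4*sin(3*x)/27 + cos(3*x)/3; evaluating from 0 to pi: ∫_{0}^{pi} (-2*x**2 + 3*x) cos(3*x) dx = (-1/3 + 4*pi/9) - (1/3) = -2/3 + 4*pi/9.
Hence a_3 = (2/pi)·(-2/3 + 4*pi/9) = 4*(-3 + 2*pi)/(9*pi).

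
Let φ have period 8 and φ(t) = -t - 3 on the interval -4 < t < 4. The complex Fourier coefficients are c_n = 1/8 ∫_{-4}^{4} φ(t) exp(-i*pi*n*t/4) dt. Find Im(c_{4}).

-1/pi

Since φ is real-valued, Im(c_{4}) = -1/8 ∫_{-4}^{4} φ(t) sin(pi*t) dt = -b_{4}/2.
Integrating by parts (boundary term plus one more integral), an antiderivative of (-t - 3) sin(pi*t) is t*cos(pi*t)/pi - sin(pi*t)/pi**2 + 3*cos(pi*t)/pi; evaluating from -4 to 4: ∫_{-4}^{4} (-t - 3) sin(pi*t) dt = (7/pi) - (-1/pi) = 8/pi.
Hence Im(c_{4}) = (-1/8)·(8/pi) = -1/pi.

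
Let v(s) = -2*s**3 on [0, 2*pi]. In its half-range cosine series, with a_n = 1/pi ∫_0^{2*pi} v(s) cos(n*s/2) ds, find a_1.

a_1 = 1/pi ∫_0^{2*pi} (-2*s**3) cos(s/2) ds.
Integrating by parts three times (tabular method), an antiderivative of (-2*s**3) cos(s/2) is -4*s**3*sin(s/2) - 24*s**2*cos(s/2) + 96*s*sin(s/2) + 192*cos(s/2); evaluating from 0 to 2*pi: ∫_{0}^{2*pi} (-2*s**3) cos(s/2) ds = (-192 + 96*pi**2) - (192) = -384 + 96*pi**2.
Hence a_1 = (1/pi)·(-384 + 96*pi**2) = -384/pi + 96*pi.

-384/pi + 96*pi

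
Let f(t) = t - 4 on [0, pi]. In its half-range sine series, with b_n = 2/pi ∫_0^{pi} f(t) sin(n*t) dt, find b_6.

b_6 = 2/pi ∫_0^{pi} (t - 4) sin(6*t) dt.
Integrating by parts (boundary term plus one more integral), an antiderivative of (t - 4) sin(6*t) is -t*cos(6*t)/6 + sin(6*t)/36 + 2*cos(6*t)/3; evaluating from 0 to pi: ∫_{0}^{pi} (t - 4) sin(6*t) dt = (2/3 - pi/6) - (2/3) = -pi/6.
Hence b_6 = (2/pi)·(-pi/6) = -1/3.

-1/3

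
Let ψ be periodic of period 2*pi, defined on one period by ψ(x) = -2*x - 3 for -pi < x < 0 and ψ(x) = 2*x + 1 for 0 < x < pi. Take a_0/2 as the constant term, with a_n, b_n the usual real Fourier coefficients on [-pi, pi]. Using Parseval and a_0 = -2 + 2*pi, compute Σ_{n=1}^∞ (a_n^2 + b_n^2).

Parseval: a_0^2/2 + Σ_{n≥1} (a_n^2+b_n^2) = 1/pi ∫_{-pi}^{pi} ψ(x)^2 dx = -4*pi + 10 + 8*pi**2/3.
Subtract a_0^2/2 = 2*(1 - pi)**2: Σ (a_n^2+b_n^2) = 2*pi**2/3 + 8.

2*pi**2/3 + 8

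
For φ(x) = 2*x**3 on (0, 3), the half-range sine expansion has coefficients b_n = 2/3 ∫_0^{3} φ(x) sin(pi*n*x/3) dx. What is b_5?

b_5 = 2/3 ∫_0^{3} (2*x**3) sin(5*pi*x/3) dx.
Integrating by parts three times (tabular method), an antiderivative of (2*x**3) sin(5*pi*x/3) is -6*x**3*cos(5*pi*x/3)/(5*pi) + 54*x**2*sin(5*pi*x/3)/(25*pi**2) + 324*x*cos(5*pi*x/3)/(125*pi**3) - 972*sin(5*pi*x/3)/(625*pi**4); evaluating from 0 to 3: ∫_{0}^{3} (2*x**3) sin(5*pi*x/3) dx = (162*(-6 + 25*pi**2)/(125*pi**3)) - (0) = 162*(-6 + 25*pi**2)/(125*pi**3).
Hence b_5 = (2/3)·(162*(-6 + 25*pi**2)/(125*pi**3)) = 108*(-6 + 25*pi**2)/(125*pi**3).

108*(-6 + 25*pi**2)/(125*pi**3)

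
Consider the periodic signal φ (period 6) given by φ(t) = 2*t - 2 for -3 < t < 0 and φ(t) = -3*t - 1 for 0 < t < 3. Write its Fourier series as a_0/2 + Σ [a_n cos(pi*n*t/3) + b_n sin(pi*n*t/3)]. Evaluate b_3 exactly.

b_3 = 1/3 ∫_{-3}^{3} φ(t) sin(pi*t) dt.
Split the integral at the breakpoints.
Integrating by parts (boundary term plus one more integral), an antiderivative of (2*t - 2) sin(pi*t) is -2*t*cos(pi*t)/pi + 2*sin(pi*t)/pi**2 + 2*cos(pi*t)/pi; evaluating from -3 to 0: ∫_{-3}^{0} (2*t - 2) sin(pi*t) dt = (2/pi) - (-8/pi) = 10/pi.
Integrating by parts (boundary term plus one more integral), an antiderivative of (-3*t - 1) sin(pi*t) is 3*t*cos(pi*t)/pi - 3*sin(pi*t)/pi**2 + cos(pi*t)/pi; evaluating from 0 to 3: ∫_{0}^{3} (-3*t - 1) sin(pi*t) dt = (-10/pi) - (1/pi) = -11/pi.
Summing the pieces and multiplying by (1/3) gives b_3 = -1/(3*pi).

-1/(3*pi)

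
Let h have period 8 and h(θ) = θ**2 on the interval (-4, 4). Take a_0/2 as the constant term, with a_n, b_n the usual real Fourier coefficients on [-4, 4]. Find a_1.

-64/pi**2

a_1 = 1/4 ∫_{-4}^{4} h(θ) cos(pi*θ/4) dθ.
h is even and cos(pi*θ/4) is even, so the integrand is even and a_1 = 1/2 ∫_0^{4} h(θ) cos(pi*θ/4) dθ.
Integrating by parts twice (tabular method), an antiderivative of (θ**2) cos(pi*θ/4) is 4*θ**2*sin(pi*θ/4)/pi + 32*θ*cos(pi*θ/4)/pi**2 - 128*sin(pi*θ/4)/pi**3; evaluating from 0 to 4: ∫_{0}^{4} (θ**2) cos(pi*θ/4) dθ = (-128/pi**2) - (0) = -128/pi**2.
Hence a_1 = (1/2)·(-128/pi**2) = -64/pi**2.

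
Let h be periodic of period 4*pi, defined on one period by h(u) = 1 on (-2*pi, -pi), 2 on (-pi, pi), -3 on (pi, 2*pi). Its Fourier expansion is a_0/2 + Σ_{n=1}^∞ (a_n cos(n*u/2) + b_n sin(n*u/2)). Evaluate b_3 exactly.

-4/(3*pi)

b_3 = (1/(2*pi)) ∫_{-2*pi}^{2*pi} h(u) sin(3*u/2) du.
Split the integral at the breakpoints.
Directly, an antiderivative of (1) sin(3*u/2) is -2*cos(3*u/2)/3; evaluating from -2*pi to -pi: ∫_{-2*pi}^{-pi} (1) sin(3*u/2) du = (0) - (2/3) = -2/3.
Directly, an antiderivative of (2) sin(3*u/2) is -4*cos(3*u/2)/3; evaluating from -pi to pi: ∫_{-pi}^{pi} (2) sin(3*u/2) du = (0) - (0) = 0.
Directly, an antiderivative of (-3) sin(3*u/2) is 2*cos(3*u/2); evaluating from pi to 2*pi: ∫_{pi}^{2*pi} (-3) sin(3*u/2) du = (-2) - (0) = -2.
Summing the pieces and multiplying by (1/(2*pi)) gives b_3 = -4/(3*pi).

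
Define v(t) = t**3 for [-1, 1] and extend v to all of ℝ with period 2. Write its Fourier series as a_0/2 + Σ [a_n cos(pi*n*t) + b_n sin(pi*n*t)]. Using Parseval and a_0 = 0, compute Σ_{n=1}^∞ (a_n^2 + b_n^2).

2/7

Parseval: a_0^2/2 + Σ_{n≥1} (a_n^2+b_n^2) = ∫_{-1}^{1} v(t)^2 dt = 2/7.
Subtract a_0^2/2 = 0: Σ (a_n^2+b_n^2) = 2/7.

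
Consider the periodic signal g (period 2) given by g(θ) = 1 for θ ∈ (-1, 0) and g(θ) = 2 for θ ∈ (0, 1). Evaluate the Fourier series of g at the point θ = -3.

θ = -3 differs from θ = 1 by -2 full period(s), and the series is 2-periodic.
At θ = 1 the one-sided limits are g(1^-) = 2 and g(1^+) = 1.
By Dirichlet's theorem the series converges to their average, [(2) + (1)]/2 = 3/2.

3/2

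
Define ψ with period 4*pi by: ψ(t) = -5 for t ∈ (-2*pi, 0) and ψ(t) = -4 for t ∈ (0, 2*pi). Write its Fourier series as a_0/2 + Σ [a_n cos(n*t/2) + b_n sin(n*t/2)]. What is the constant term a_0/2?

a_0 = (1/(2*pi)) ∫_{-2*pi}^{2*pi} ψ(t) dt = (1/(2*pi)) · (-18*pi) = -9.
So the constant term a_0/2 = -9/2.

-9/2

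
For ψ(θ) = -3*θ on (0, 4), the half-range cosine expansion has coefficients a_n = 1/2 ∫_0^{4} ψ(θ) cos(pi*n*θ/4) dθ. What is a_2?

a_2 = 1/2 ∫_0^{4} (-3*θ) cos(pi*θ/2) dθ.
Integrating by parts (boundary term plus one more integral), an antiderivative of (-3*θ) cos(pi*θ/2) is -6*θ*sin(pi*θ/2)/pi - 12*cos(pi*θ/2)/pi**2; evaluating from 0 to 4: ∫_{0}^{4} (-3*θ) cos(pi*θ/2) dθ = (-12/pi**2) - (-12/pi**2) = 0.
Hence a_2 = (1/2)·(0) = 0.

0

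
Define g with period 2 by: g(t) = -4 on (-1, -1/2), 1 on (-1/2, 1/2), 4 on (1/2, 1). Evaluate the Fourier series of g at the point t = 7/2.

t = 7/2 differs from t = -1/2 by 2 full period(s), and the series is 2-periodic.
At t = -1/2 the one-sided limits are g(-1/2^-) = -4 and g(-1/2^+) = 1.
By Dirichlet's theorem the series converges to their average, [(-4) + (1)]/2 = -3/2.

-3/2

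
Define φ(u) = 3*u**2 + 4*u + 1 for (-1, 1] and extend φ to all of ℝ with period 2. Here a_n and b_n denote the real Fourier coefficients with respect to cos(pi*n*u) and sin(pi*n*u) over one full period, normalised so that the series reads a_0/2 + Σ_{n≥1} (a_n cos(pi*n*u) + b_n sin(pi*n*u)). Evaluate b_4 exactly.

b_4 = ∫_{-1}^{1} φ(u) sin(4*pi*u) du.
Integrating by parts twice (tabular method), an antiderivative of (3*u**2 + 4*u + 1) sin(4*pi*u) is -3*u**2*cos(4*pi*u)/(4*pi) + 3*u*sin(4*pi*u)/(8*pi**2) - u*cos(4*pi*u)/pi + sin(4*pi*u)/(4*pi**2) - cos(4*pi*u)/(4*pi) + 3*cos(4*pi*u)/(32*pi**3); evaluating from -1 to 1: ∫_{-1}^{1} (3*u**2 + 4*u + 1) sin(4*pi*u) du = (-2/pi + 3/(32*pi**3)) - (3/(32*pi**3)) = -2/pi.
Hence b_4 = -2/pi.

-2/pi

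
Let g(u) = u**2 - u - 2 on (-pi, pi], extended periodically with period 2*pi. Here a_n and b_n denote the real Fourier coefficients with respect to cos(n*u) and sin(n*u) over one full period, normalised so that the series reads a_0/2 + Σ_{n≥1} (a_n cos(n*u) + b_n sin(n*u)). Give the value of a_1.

a_1 = 1/pi ∫_{-pi}^{pi} g(u) cos(u) du.
Integrating by parts twice (tabular method), an antiderivative of (u**2 - u - 2) cos(u) is u**2*sin(u) - u*sin(u) + 2*u*cos(u) - 4*sin(u) - cos(u); evaluating from -pi to pi: ∫_{-pi}^{pi} (u**2 - u - 2) cos(u) du = (1 - 2*pi) - (1 + 2*pi) = -4*pi.
Hence a_1 = (1/pi)·(-4*pi) = -4.

-4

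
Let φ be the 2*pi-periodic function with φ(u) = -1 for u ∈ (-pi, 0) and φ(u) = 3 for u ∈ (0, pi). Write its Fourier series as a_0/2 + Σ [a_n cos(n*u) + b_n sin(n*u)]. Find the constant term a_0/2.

a_0 = 1/pi ∫_{-pi}^{pi} φ(u) du = 1/pi · (2*pi) = 2.
So the constant term a_0/2 = 1.

1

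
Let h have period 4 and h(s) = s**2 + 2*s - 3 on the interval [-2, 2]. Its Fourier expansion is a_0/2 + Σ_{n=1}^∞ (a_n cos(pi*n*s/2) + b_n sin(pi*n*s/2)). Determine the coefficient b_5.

8/(5*pi)

b_5 = 1/2 ∫_{-2}^{2} h(s) sin(5*pi*s/2) ds.
Integrating by parts twice (tabular method), an antiderivative of (s**2 + 2*s - 3) sin(5*pi*s/2) is -2*s**2*cos(5*pi*s/2)/(5*pi) + 8*s*sin(5*pi*s/2)/(25*pi**2) - 4*s*cos(5*pi*s/2)/(5*pi) + 8*sin(5*pi*s/2)/(25*pi**2) + 16*cos(5*pi*s/2)/(125*pi**3) + 6*cos(5*pi*s/2)/(5*pi); evaluating from -2 to 2: ∫_{-2}^{2} (s**2 + 2*s - 3) sin(5*pi*s/2) ds = (-16/(125*pi**3) + 2/pi) - (2*(-75*pi**2 - 8)/(125*pi**3)) = 16/(5*pi).
Hence b_5 = (1/2)·(16/(5*pi)) = 8/(5*pi).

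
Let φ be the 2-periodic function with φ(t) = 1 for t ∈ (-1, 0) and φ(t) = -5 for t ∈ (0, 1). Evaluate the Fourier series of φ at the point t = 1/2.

-5

φ is continuous at t = 1/2 with value -5, so the series converges to -5 there.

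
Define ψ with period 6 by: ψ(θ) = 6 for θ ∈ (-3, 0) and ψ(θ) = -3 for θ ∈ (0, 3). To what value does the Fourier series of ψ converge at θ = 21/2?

6

θ = 21/2 differs from θ = -3/2 by 2 full period(s), and the series is 6-periodic.
ψ is continuous at θ = -3/2 with value 6, so the series converges to 6 there.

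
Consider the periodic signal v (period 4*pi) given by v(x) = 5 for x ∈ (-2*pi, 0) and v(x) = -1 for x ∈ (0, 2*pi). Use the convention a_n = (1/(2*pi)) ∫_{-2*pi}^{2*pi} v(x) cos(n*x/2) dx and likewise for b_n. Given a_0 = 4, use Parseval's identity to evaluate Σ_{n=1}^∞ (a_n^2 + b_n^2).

18

Parseval: a_0^2/2 + Σ_{n≥1} (a_n^2+b_n^2) = (1/(2*pi)) ∫_{-2*pi}^{2*pi} v(x)^2 dx = 26.
Subtract a_0^2/2 = 8: Σ (a_n^2+b_n^2) = 18.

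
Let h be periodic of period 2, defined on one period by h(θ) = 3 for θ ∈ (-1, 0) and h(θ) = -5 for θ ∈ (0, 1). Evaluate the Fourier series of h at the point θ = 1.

-1

At θ = 1 the one-sided limits are h(1^-) = -5 and h(1^+) = 3.
By Dirichlet's theorem the series converges to their average, [(-5) + (3)]/2 = -1.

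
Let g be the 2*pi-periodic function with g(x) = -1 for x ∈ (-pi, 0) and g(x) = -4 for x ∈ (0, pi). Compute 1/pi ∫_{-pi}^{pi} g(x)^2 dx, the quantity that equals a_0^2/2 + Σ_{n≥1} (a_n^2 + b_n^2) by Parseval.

1/pi ∫_{-pi}^{pi} g(x)^2 dx = 1/pi · (17*pi) = 17.

17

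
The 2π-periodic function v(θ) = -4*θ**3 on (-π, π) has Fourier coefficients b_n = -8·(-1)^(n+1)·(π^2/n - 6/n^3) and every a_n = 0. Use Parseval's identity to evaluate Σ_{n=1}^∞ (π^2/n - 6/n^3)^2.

pi**6/14

Parseval: Σ b_n^2 = (1/π) ∫_{-π}^{π} v(θ)^2 dθ = 32*pi**6/7.
b_n^2 = 64·(π^2/n - 6/n^3)^2, so the sum equals (32*pi**6/7)/64 = pi**6/14.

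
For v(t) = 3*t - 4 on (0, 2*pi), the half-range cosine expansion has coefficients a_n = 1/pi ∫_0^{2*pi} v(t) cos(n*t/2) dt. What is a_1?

-24/pi

a_1 = 1/pi ∫_0^{2*pi} (3*t - 4) cos(t/2) dt.
Integrating by parts (boundary term plus one more integral), an antiderivative of (3*t - 4) cos(t/2) is 6*t*sin(t/2) - 8*sin(t/2) + 12*cos(t/2); evaluating from 0 to 2*pi: ∫_{0}^{2*pi} (3*t - 4) cos(t/2) dt = (-12) - (12) = -24.
Hence a_1 = (1/pi)·(-24) = -24/pi.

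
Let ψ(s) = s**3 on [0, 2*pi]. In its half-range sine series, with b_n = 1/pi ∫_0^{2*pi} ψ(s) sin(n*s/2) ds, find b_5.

b_5 = 1/pi ∫_0^{2*pi} (s**3) sin(5*s/2) ds.
Integrating by parts three times (tabular method), an antiderivative of (s**3) sin(5*s/2) is -2*s**3*cos(5*s/2)/5 + 12*s**2*sin(5*s/2)/25 + 48*s*cos(5*s/2)/125 - 96*sin(5*s/2)/625; evaluating from 0 to 2*pi: ∫_{0}^{2*pi} (s**3) sin(5*s/2) ds = (16*pi*(-6 + 25*pi**2)/125) - (0) = 16*pi*(-6 + 25*pi**2)/125.
Hence b_5 = (1/pi)·(16*pi*(-6 + 25*pi**2)/125) = -96/125 + 16*pi**2/5.

-96/125 + 16*pi**2/5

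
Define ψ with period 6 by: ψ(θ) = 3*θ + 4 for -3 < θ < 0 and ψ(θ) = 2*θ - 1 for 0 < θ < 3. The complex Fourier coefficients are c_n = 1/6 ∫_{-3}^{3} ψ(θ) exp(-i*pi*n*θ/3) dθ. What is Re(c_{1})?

Since ψ is real-valued, Re(c_{1}) = 1/6 ∫_{-3}^{3} ψ(θ) cos(pi*θ/3) dθ = a_{1}/2.
Split the integral at the breakpoints.
Integrating by parts (boundary term plus one more integral), an antiderivative of (3*θ + 4) cos(pi*θ/3) is 9*θ*sin(pi*θ/3)/pi + 12*sin(pi*θ/3)/pi + 27*cos(pi*θ/3)/pi**2; evaluating from -3 to 0: ∫_{-3}^{0} (3*θ + 4) cos(pi*θ/3) dθ = (27/pi**2) - (-27/pi**2) = 54/pi**2.
Integrating by parts (boundary term plus one more integral), an antiderivative of (2*θ - 1) cos(pi*θ/3) is 6*θ*sin(pi*θ/3)/pi - 3*sin(pi*θ/3)/pi + 18*cos(pi*θ/3)/pi**2; evaluating from 0 to 3: ∫_{0}^{3} (2*θ - 1) cos(pi*θ/3) dθ = (-18/pi**2) - (18/pi**2) = -36/pi**2.
So ∫_{-3}^{3} ψ(θ) cos(pi*θ/3) dθ = 18/pi**2.
Hence Re(c_{1}) = (1/6)·(18/pi**2) = 3/pi**2.

3/pi**2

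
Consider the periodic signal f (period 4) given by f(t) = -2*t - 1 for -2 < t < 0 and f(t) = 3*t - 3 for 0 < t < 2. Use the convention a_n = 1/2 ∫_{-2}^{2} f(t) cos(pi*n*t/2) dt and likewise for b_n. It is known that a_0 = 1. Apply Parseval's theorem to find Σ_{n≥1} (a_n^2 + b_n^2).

Parseval: a_0^2/2 + Σ_{n≥1} (a_n^2+b_n^2) = 1/2 ∫_{-2}^{2} f(t)^2 dt = 16/3.
Subtract a_0^2/2 = 1/2: Σ (a_n^2+b_n^2) = 29/6.

29/6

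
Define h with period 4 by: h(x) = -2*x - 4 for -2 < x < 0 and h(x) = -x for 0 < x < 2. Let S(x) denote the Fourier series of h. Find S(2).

x = 2 differs from x = -2 by 1 full period(s), and the series is 4-periodic.
At x = -2 the one-sided limits are h(-2^-) = -2 and h(-2^+) = 0.
By Dirichlet's theorem the series converges to their average, [(-2) + (0)]/2 = -1.

-1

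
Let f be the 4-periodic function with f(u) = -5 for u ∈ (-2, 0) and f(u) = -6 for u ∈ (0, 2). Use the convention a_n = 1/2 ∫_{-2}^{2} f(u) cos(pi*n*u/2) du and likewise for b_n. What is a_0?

-11

a_0 = 1/2 ∫_{-2}^{2} f(u) du = 1/2 · (-22) = -11.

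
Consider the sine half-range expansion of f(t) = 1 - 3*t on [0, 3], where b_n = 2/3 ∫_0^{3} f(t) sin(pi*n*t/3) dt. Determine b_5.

b_5 = 2/3 ∫_0^{3} (1 - 3*t) sin(5*pi*t/3) dt.
Integrating by parts (boundary term plus one more integral), an antiderivative of (1 - 3*t) sin(5*pi*t/3) is 9*t*cos(5*pi*t/3)/(5*pi) - 27*sin(5*pi*t/3)/(25*pi**2) - 3*cos(5*pi*t/3)/(5*pi); evaluating from 0 to 3: ∫_{0}^{3} (1 - 3*t) sin(5*pi*t/3) dt = (-24/(5*pi)) - (-3/(5*pi)) = -21/(5*pi).
Hence b_5 = (2/3)·(-21/(5*pi)) = -14/(5*pi).

-14/(5*pi)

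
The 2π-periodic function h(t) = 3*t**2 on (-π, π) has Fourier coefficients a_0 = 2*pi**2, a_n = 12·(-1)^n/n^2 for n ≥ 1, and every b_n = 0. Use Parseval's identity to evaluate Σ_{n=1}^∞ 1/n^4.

Parseval: a_0^2/2 + Σ a_n^2 = (1/π) ∫_{-π}^{π} h(t)^2 dt = 18*pi**4/5.
Subtract a_0^2/2 = 2*pi**4: Σ a_n^2 = 8*pi**4/5.
Since a_n^2 = 144/n^4, Σ 1/n^4 = pi**4/90.

pi**4/90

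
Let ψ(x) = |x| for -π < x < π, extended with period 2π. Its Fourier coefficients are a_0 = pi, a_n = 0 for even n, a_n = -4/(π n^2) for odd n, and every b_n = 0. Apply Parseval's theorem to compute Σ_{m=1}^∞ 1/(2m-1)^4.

Parseval: a_0^2/2 + Σ a_n^2 = (1/π) ∫_{-π}^{π} ψ(x)^2 dx = 2*pi**2/3.
Subtract a_0^2/2 = pi**2/2: Σ a_n^2 = pi**2/6.
Only odd n contribute, with a_n^2 = 16/(π^2 n^4), so Σ_{m≥1} 1/(2m-1)^4 = π^2·(pi**2/6)/16 = pi**4/96.

pi**4/96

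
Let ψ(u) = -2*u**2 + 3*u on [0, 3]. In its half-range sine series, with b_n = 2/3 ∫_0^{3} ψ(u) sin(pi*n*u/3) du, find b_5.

b_5 = 2/3 ∫_0^{3} (-2*u**2 + 3*u) sin(5*pi*u/3) du.
Integrating by parts twice (tabular method), an antiderivative of (-2*u**2 + 3*u) sin(5*pi*u/3) is 6*u**2*cos(5*pi*u/3)/(5*pi) - 36*u*sin(5*pi*u/3)/(25*pi**2) - 9*u*cos(5*pi*u/3)/(5*pi) + 27*sin(5*pi*u/3)/(25*pi**2) - 108*cos(5*pi*u/3)/(125*pi**3); evaluating from 0 to 3: ∫_{0}^{3} (-2*u**2 + 3*u) sin(5*pi*u/3) du = (27*(4 - 25*pi**2)/(125*pi**3)) - (-108/(125*pi**3)) = 27*(8 - 25*pi**2)/(125*pi**3).
Hence b_5 = (2/3)·(27*(8 - 25*pi**2)/(125*pi**3)) = 18*(8 - 25*pi**2)/(125*pi**3).

18*(8 - 25*pi**2)/(125*pi**3)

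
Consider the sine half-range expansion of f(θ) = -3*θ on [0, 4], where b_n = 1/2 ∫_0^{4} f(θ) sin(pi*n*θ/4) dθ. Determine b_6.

b_6 = 1/2 ∫_0^{4} (-3*θ) sin(3*pi*θ/2) dθ.
Integrating by parts (boundary term plus one more integral), an antiderivative of (-3*θ) sin(3*pi*θ/2) is 2*θ*cos(3*pi*θ/2)/pi - 4*sin(3*pi*θ/2)/(3*pi**2); evaluating from 0 to 4: ∫_{0}^{4} (-3*θ) sin(3*pi*θ/2) dθ = (8/pi) - (0) = 8/pi.
Hence b_6 = (1/2)·(8/pi) = 4/pi.

4/pi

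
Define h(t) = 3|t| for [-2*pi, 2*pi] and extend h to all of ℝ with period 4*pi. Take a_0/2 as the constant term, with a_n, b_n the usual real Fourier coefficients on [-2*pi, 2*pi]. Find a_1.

-24/pi

a_1 = (1/(2*pi)) ∫_{-2*pi}^{2*pi} h(t) cos(t/2) dt.
h is even and cos(t/2) is even, so the integrand is even and a_1 = 1/pi ∫_0^{2*pi} h(t) cos(t/2) dt.
Integrating by parts (boundary term plus one more integral), an antiderivative of (3*t) cos(t/2) is 6*t*sin(t/2) + 12*cos(t/2); evaluating from 0 to 2*pi: ∫_{0}^{2*pi} (3*t) cos(t/2) dt = (-12) - (12) = -24.
Hence a_1 = (1/pi)·(-24) = -24/pi.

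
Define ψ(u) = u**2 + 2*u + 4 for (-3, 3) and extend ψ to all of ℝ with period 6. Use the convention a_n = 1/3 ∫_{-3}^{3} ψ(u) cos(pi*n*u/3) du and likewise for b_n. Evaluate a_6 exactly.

pi**(-2)

a_6 = 1/3 ∫_{-3}^{3} ψ(u) cos(2*pi*u) du.
Integrating by parts twice (tabular method), an antiderivative of (u**2 + 2*u + 4) cos(2*pi*u) is u**2*sin(2*pi*u)/(2*pi) + u*sin(2*pi*u)/pi + u*cos(2*pi*u)/(2*pi**2) - sin(2*pi*u)/(4*pi**3) + 2*sin(2*pi*u)/pi + cos(2*pi*u)/(2*pi**2); evaluating from -3 to 3: ∫_{-3}^{3} (u**2 + 2*u + 4) cos(2*pi*u) du = (2/pi**2) - (-1/pi**2) = 3/pi**2.
Hence a_6 = (1/3)·(3/pi**2) = pi**(-2).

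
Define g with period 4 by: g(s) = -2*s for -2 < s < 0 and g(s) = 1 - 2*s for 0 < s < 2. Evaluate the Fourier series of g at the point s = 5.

-1

s = 5 differs from s = 1 by 1 full period(s), and the series is 4-periodic.
g is continuous at s = 1 with value -1, so the series converges to -1 there.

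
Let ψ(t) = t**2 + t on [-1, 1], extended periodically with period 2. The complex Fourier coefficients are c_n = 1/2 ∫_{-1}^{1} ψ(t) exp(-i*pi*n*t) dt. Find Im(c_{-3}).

Since ψ is real-valued, Im(c_{-3}) = -1/2 ∫_{-1}^{1} ψ(t) sin(-3*pi*t) dt = b_{3}/2.
Integrating by parts twice (tabular method), an antiderivative of (t**2 + t) sin(-3*pi*t) is t**2*cos(3*pi*t)/(3*pi) - 2*t*sin(3*pi*t)/(9*pi**2) + t*cos(3*pi*t)/(3*pi) - sin(3*pi*t)/(9*pi**2) - 2*cos(3*pi*t)/(27*pi**3); evaluating from -1 to 1: ∫_{-1}^{1} (t**2 + t) sin(-3*pi*t) dt = (2*(1 - 9*pi**2)/(27*pi**3)) - (2/(27*pi**3)) = -2/(3*pi).
Hence Im(c_{-3}) = (-1/2)·(-2/(3*pi)) = 1/(3*pi).

1/(3*pi)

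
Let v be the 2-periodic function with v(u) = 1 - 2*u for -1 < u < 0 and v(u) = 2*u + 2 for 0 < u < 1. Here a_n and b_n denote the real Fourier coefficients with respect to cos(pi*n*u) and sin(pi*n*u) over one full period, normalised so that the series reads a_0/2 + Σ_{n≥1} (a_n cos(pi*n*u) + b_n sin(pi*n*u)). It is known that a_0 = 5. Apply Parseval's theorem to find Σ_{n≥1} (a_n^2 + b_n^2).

7/6

Parseval: a_0^2/2 + Σ_{n≥1} (a_n^2+b_n^2) = ∫_{-1}^{1} v(u)^2 du = 41/3.
Subtract a_0^2/2 = 25/2: Σ (a_n^2+b_n^2) = 7/6.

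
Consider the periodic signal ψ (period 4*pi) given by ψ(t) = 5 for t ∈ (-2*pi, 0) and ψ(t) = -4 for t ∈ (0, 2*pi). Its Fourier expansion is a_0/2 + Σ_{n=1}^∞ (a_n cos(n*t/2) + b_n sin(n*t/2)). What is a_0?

1

a_0 = (1/(2*pi)) ∫_{-2*pi}^{2*pi} ψ(t) dt = (1/(2*pi)) · (2*pi) = 1.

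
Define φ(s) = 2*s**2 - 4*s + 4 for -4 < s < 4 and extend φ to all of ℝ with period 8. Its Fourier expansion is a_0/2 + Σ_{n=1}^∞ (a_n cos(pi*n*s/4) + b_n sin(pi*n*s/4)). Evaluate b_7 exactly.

-32/(7*pi)

b_7 = 1/4 ∫_{-4}^{4} φ(s) sin(7*pi*s/4) ds.
Integrating by parts twice (tabular method), an antiderivative of (2*s**2 - 4*s + 4) sin(7*pi*s/4) is -8*s**2*cos(7*pi*s/4)/(7*pi) + 64*s*sin(7*pi*s/4)/(49*pi**2) + 16*s*cos(7*pi*s/4)/(7*pi) - 64*sin(7*pi*s/4)/(49*pi**2) - 16*cos(7*pi*s/4)/(7*pi) + 256*cos(7*pi*s/4)/(343*pi**3); evaluating from -4 to 4: ∫_{-4}^{4} (2*s**2 - 4*s + 4) sin(7*pi*s/4) ds = (16*(-16 + 245*pi**2)/(343*pi**3)) - (16*(-16 + 637*pi**2)/(343*pi**3)) = -128/(7*pi).
Hence b_7 = (1/4)·(-128/(7*pi)) = -32/(7*pi).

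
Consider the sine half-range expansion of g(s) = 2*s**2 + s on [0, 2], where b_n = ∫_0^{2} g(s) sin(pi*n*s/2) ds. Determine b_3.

4*(-16 + 45*pi**2)/(27*pi**3)

b_3 = ∫_0^{2} (2*s**2 + s) sin(3*pi*s/2) ds.
Integrating by parts twice (tabular method), an antiderivative of (2*s**2 + s) sin(3*pi*s/2) is -4*s**2*cos(3*pi*s/2)/(3*pi) + 16*s*sin(3*pi*s/2)/(9*pi**2) - 2*s*cos(3*pi*s/2)/(3*pi) + 4*sin(3*pi*s/2)/(9*pi**2) + 32*cos(3*pi*s/2)/(27*pi**3); evaluating from 0 to 2: ∫_{0}^{2} (2*s**2 + s) sin(3*pi*s/2) ds = (4*(-8 + 45*pi**2)/(27*pi**3)) - (32/(27*pi**3)) = 4*(-16 + 45*pi**2)/(27*pi**3).
Hence b_3 = 4*(-16 + 45*pi**2)/(27*pi**3).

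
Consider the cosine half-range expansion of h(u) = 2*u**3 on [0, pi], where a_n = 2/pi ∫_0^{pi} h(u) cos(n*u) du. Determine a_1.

-12*pi + 48/pi

a_1 = 2/pi ∫_0^{pi} (2*u**3) cos(u) du.
Integrating by parts three times (tabular method), an antiderivative of (2*u**3) cos(u) is 2*u**3*sin(u) + 6*u**2*cos(u) - 12*u*sin(u) - 12*cos(u); evaluating from 0 to pi: ∫_{0}^{pi} (2*u**3) cos(u) du = (12 - 6*pi**2) - (-12) = 24 - 6*pi**2.
Hence a_1 = (2/pi)·(24 - 6*pi**2) = -12*pi + 48/pi.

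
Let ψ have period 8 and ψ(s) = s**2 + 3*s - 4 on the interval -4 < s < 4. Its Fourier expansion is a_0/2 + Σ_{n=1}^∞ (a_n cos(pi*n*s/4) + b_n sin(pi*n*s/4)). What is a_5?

a_5 = 1/4 ∫_{-4}^{4} ψ(s) cos(5*pi*s/4) ds.
Integrating by parts twice (tabular method), an antiderivative of (s**2 + 3*s - 4) cos(5*pi*s/4) is 4*s**2*sin(5*pi*s/4)/(5*pi) + 12*s*sin(5*pi*s/4)/(5*pi) + 32*s*cos(5*pi*s/4)/(25*pi**2) - 16*sin(5*pi*s/4)/(5*pi) - 128*sin(5*pi*s/4)/(125*pi**3) + 48*cos(5*pi*s/4)/(25*pi**2); evaluating from -4 to 4: ∫_{-4}^{4} (s**2 + 3*s - 4) cos(5*pi*s/4) ds = (-176/(25*pi**2)) - (16/(5*pi**2)) = -256/(25*pi**2).
Hence a_5 = (1/4)·(-256/(25*pi**2)) = -64/(25*pi**2).

-64/(25*pi**2)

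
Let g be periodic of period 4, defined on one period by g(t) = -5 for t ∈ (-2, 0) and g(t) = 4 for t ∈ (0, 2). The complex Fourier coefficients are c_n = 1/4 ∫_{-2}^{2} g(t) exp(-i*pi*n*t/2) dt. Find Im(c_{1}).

Since g is real-valued, Im(c_{1}) = -1/4 ∫_{-2}^{2} g(t) sin(pi*t/2) dt = -b_{1}/2.
Split the integral at the breakpoints.
Directly, an antiderivative of (-5) sin(pi*t/2) is 10*cos(pi*t/2)/pi; evaluating from -2 to 0: ∫_{-2}^{0} (-5) sin(pi*t/2) dt = (10/pi) - (-10/pi) = 20/pi.
Directly, an antiderivative of (4) sin(pi*t/2) is -8*cos(pi*t/2)/pi; evaluating from 0 to 2: ∫_{0}^{2} (4) sin(pi*t/2) dt = (8/pi) - (-8/pi) = 16/pi.
So ∫_{-2}^{2} g(t) sin(pi*t/2) dt = 36/pi.
Hence Im(c_{1}) = (-1/4)·(36/pi) = -9/pi.

-9/pi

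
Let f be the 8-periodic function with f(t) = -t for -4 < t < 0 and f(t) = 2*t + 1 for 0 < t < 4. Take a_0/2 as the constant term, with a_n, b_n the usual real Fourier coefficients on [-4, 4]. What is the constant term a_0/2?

7/2

a_0 = 1/4 ∫_{-4}^{4} f(t) dt = 1/4 · (28) = 7.
So the constant term a_0/2 = 7/2.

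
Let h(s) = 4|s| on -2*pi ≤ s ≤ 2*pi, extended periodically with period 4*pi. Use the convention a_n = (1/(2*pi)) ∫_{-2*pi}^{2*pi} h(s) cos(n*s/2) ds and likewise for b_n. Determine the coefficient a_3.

a_3 = (1/(2*pi)) ∫_{-2*pi}^{2*pi} h(s) cos(3*s/2) ds.
h is even and cos(3*s/2) is even, so the integrand is even and a_3 = 1/pi ∫_0^{2*pi} h(s) cos(3*s/2) ds.
Integrating by parts (boundary term plus one more integral), an antiderivative of (4*s) cos(3*s/2) is 8*s*sin(3*s/2)/3 + 16*cos(3*s/2)/9; evaluating from 0 to 2*pi: ∫_{0}^{2*pi} (4*s) cos(3*s/2) ds = (-16/9) - (16/9) = -32/9.
Hence a_3 = (1/pi)·(-32/9) = -32/(9*pi).

-32/(9*pi)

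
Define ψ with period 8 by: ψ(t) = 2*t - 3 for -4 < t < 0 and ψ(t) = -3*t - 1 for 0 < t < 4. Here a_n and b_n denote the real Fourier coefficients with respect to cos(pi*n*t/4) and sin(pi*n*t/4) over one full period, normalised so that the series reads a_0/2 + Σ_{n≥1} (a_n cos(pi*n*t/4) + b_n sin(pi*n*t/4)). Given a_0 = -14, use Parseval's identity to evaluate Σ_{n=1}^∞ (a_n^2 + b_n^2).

52/3

Parseval: a_0^2/2 + Σ_{n≥1} (a_n^2+b_n^2) = 1/4 ∫_{-4}^{4} ψ(t)^2 dt = 346/3.
Subtract a_0^2/2 = 98: Σ (a_n^2+b_n^2) = 52/3.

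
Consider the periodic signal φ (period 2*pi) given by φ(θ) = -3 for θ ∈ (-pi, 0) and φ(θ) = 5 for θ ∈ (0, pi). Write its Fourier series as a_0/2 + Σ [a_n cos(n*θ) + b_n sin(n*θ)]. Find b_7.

b_7 = 1/pi ∫_{-pi}^{pi} φ(θ) sin(7*θ) dθ.
Split the integral at the breakpoints.
Directly, an antiderivative of (-3) sin(7*θ) is 3*cos(7*θ)/7; evaluating from -pi to 0: ∫_{-pi}^{0} (-3) sin(7*θ) dθ = (3/7) - (-3/7) = 6/7.
Directly, an antiderivative of (5) sin(7*θ) is -5*cos(7*θ)/7; evaluating from 0 to pi: ∫_{0}^{pi} (5) sin(7*θ) dθ = (5/7) - (-5/7) = 10/7.
Summing the pieces and multiplying by (1/pi) gives b_7 = 16/(7*pi).

16/(7*pi)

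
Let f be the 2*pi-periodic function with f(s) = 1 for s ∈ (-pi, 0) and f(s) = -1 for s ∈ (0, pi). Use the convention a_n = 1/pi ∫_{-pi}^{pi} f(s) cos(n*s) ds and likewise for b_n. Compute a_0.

0

a_0 = 1/pi ∫_{-pi}^{pi} f(s) ds = 1/pi · (0) = 0.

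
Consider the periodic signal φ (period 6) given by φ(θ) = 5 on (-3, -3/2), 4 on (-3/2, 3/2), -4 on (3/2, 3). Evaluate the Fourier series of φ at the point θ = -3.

θ = -3 differs from θ = 3 by -1 full period(s), and the series is 6-periodic.
At θ = 3 the one-sided limits are φ(3^-) = -4 and φ(3^+) = 5.
By Dirichlet's theorem the series converges to their average, [(-4) + (5)]/2 = 1/2.

1/2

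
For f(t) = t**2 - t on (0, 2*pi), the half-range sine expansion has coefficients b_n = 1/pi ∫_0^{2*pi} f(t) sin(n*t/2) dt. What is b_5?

4*(-25*pi - 8 + 50*pi**2)/(125*pi)

b_5 = 1/pi ∫_0^{2*pi} (t**2 - t) sin(5*t/2) dt.
Integrating by parts twice (tabular method), an antiderivative of (t**2 - t) sin(5*t/2) is -2*t**2*cos(5*t/2)/5 + 8*t*sin(5*t/2)/25 + 2*t*cos(5*t/2)/5 - 4*sin(5*t/2)/25 + 16*cos(5*t/2)/125; evaluating from 0 to 2*pi: ∫_{0}^{2*pi} (t**2 - t) sin(5*t/2) dt = (-4*pi/5 - 16/125 + 8*pi**2/5) - (16/125) = -4*pi/5 - 32/125 + 8*pi**2/5.
Hence b_5 = (1/pi)·(-4*pi/5 - 32/125 + 8*pi**2/5) = 4*(-25*pi - 8 + 50*pi**2)/(125*pi).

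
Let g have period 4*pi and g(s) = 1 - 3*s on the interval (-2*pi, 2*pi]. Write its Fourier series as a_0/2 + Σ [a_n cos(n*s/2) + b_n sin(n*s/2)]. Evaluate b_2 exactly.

6

b_2 = (1/(2*pi)) ∫_{-2*pi}^{2*pi} g(s) sin(s) ds.
Integrating by parts (boundary term plus one more integral), an antiderivative of (1 - 3*s) sin(s) is 3*s*cos(s) - 3*sin(s) - cos(s); evaluating from -2*pi to 2*pi: ∫_{-2*pi}^{2*pi} (1 - 3*s) sin(s) ds = (-1 + 6*pi) - (-6*pi - 1) = 12*pi.
Hence b_2 = (1/(2*pi))·(12*pi) = 6.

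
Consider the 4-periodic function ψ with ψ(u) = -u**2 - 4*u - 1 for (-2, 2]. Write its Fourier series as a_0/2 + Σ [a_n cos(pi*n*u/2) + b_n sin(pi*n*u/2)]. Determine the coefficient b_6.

8/(3*pi)

b_6 = 1/2 ∫_{-2}^{2} ψ(u) sin(3*pi*u) du.
Integrating by parts twice (tabular method), an antiderivative of (-u**2 - 4*u - 1) sin(3*pi*u) is u**2*cos(3*pi*u)/(3*pi) - 2*u*sin(3*pi*u)/(9*pi**2) + 4*u*cos(3*pi*u)/(3*pi) - 4*sin(3*pi*u)/(9*pi**2) - 2*cos(3*pi*u)/(27*pi**3) + cos(3*pi*u)/(3*pi); evaluating from -2 to 2: ∫_{-2}^{2} (-u**2 - 4*u - 1) sin(3*pi*u) du = ((-2 + 117*pi**2)/(27*pi**3)) - ((-pi**2 - 2/27)/pi**3) = 16/(3*pi).
Hence b_6 = (1/2)·(16/(3*pi)) = 8/(3*pi).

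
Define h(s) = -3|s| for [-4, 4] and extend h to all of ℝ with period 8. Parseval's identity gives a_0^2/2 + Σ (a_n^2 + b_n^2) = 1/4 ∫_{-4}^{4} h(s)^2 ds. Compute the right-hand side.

96

1/4 ∫_{-4}^{4} h(s)^2 ds = 1/4 · (384) = 96.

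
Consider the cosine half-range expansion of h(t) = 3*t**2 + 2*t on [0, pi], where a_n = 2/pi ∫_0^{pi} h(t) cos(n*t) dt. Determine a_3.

a_3 = 2/pi ∫_0^{pi} (3*t**2 + 2*t) cos(3*t) dt.
Integrating by parts twice (tabular method), an antiderivative of (3*t**2 + 2*t) cos(3*t) is t**2*sin(3*t) + 2*t*sin(3*t)/3 + 2*t*cos(3*t)/3 - 2*sin(3*t)/9 + 2*cos(3*t)/9; evaluating from 0 to pi: ∫_{0}^{pi} (3*t**2 + 2*t) cos(3*t) dt = (-2*pi/3 - 2/9) - (2/9) = -2*pi/3 - 4/9.
Hence a_3 = (2/pi)·(-2*pi/3 - 4/9) = 4*(-3*pi - 2)/(9*pi).

4*(-3*pi - 2)/(9*pi)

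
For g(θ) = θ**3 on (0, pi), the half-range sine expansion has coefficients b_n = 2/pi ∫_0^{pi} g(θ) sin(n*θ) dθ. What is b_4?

b_4 = 2/pi ∫_0^{pi} (θ**3) sin(4*θ) dθ.
Integrating by parts three times (tabular method), an antiderivative of (θ**3) sin(4*θ) is -θ**3*cos(4*θ)/4 + 3*θ**2*sin(4*θ)/16 + 3*θ*cos(4*θ)/32 - 3*sin(4*θ)/128; evaluating from 0 to pi: ∫_{0}^{pi} (θ**3) sin(4*θ) dθ = (pi*(3 - 8*pi**2)/32) - (0) = pi*(3 - 8*pi**2)/32.
Hence b_4 = (2/pi)·(pi*(3 - 8*pi**2)/32) = 3/16 - pi**2/2.

3/16 - pi**2/2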